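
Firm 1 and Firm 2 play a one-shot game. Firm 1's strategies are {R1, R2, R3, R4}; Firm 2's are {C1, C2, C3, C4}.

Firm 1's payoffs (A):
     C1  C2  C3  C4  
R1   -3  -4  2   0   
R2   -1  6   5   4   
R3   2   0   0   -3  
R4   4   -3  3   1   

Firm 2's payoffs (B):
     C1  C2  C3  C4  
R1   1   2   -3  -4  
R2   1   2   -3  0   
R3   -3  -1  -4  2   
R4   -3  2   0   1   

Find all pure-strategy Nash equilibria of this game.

(R2, C2)

Find each player's best response to every opponent strategy; NE are the intersections.
Firm 1's best responses — vs C1: R4 (payoff 4); vs C2: R2 (payoff 6); vs C3: R2 (payoff 5); vs C4: R2 (payoff 4).
Firm 2's best responses — vs R1: C2 (payoff 2); vs R2: C2 (payoff 2); vs R3: C4 (payoff 2); vs R4: C2 (payoff 2).
The only mutual best response is (R2, C2); neither player gains by switching there.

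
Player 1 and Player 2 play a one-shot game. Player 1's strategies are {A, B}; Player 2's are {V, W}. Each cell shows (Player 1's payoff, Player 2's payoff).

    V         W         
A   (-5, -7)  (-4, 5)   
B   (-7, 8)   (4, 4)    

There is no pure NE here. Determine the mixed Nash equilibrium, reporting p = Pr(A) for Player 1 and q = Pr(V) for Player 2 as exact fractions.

p = 1/4, q = 4/5

Each player's mixing probability is pinned down by making the *other* player indifferent.
Player 2 indifferent between V and W: p·(-7) + (1−p)·8 = p·5 + (1−p)·4 ⟹ 8 + (-15)p = 4 + 1p ⟹ p = 1/4.
Player 1 indifferent between A and B: q·(-5) + (1−q)·(-4) = q·(-7) + (1−q)·4 ⟹ (-4) + (-1)q = 4 + (-11)q ⟹ q = 4/5.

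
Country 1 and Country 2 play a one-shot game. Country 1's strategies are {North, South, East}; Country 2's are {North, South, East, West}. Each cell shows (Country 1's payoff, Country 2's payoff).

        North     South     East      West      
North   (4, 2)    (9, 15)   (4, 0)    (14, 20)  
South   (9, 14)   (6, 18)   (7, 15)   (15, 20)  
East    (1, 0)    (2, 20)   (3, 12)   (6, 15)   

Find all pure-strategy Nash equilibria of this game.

(South, West)

Find each player's best response to every opponent strategy; NE are the intersections.
Country 1's best responses — vs North: South (payoff 9); vs South: North (payoff 9); vs East: South (payoff 7); vs West: South (payoff 15).
Country 2's best responses — vs North: West (payoff 20); vs South: West (payoff 20); vs East: South (payoff 20).
The only mutual best response is (South, West); neither player gains by switching there.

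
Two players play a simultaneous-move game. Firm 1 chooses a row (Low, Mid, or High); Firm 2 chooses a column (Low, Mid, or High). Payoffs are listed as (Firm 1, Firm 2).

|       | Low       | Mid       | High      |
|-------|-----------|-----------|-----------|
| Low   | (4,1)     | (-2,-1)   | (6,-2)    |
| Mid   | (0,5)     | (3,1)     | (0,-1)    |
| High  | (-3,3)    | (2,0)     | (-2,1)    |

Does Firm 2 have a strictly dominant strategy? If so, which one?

A strategy is strictly dominant if it gives Firm 2 a strictly higher payoff than every other strategy, against every choice by the opponent.
Low strictly dominates: vs Low: 1 > each of {-1, -2}; vs Mid: 5 > each of {1, -1}; vs High: 3 > each of {0, 1}.

Low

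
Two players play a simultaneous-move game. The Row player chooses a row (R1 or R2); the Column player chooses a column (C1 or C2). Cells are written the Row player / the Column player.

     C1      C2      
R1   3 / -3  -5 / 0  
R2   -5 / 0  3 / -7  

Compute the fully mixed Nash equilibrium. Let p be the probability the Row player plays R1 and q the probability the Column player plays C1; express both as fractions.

In a mixed NE each player is indifferent between their pure strategies, so the opponent's mix sets the indifference.
The Column player indifferent between C1 and C2: p·(-3) + (1−p)·0 = p·0 + (1−p)·(-7) ⟹ 0 + (-3)p = (-7) + 7p ⟹ p = 7/10.
The Row player indifferent between R1 and R2: q·3 + (1−q)·(-5) = q·(-5) + (1−q)·3 ⟹ (-5) + 8q = 3 + (-8)q ⟹ q = 1/2.

p = 7/10, q = 1/2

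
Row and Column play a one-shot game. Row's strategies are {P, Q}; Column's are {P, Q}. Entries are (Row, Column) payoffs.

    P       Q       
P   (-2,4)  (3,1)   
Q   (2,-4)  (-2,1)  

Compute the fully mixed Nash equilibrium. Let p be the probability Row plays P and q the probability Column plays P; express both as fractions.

p = 5/8, q = 5/9

In a mixed NE each player is indifferent between their pure strategies, so the opponent's mix sets the indifference.
Column indifferent between P and Q: p·4 + (1−p)·(-4) = p·1 + (1−p)·1 ⟹ (-4) + 8p = 1 + 0p ⟹ p = 5/8.
Row indifferent between P and Q: q·(-2) + (1−q)·3 = q·2 + (1−q)·(-2) ⟹ 3 + (-5)q = (-2) + 4q ⟹ q = 5/9.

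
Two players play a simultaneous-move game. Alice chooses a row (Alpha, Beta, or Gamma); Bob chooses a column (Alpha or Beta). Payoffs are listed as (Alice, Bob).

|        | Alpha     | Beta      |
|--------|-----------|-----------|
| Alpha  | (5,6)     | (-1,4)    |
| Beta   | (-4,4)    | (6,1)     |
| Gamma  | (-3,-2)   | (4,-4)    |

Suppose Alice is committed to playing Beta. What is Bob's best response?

With Alice fixed at Beta, Bob's payoffs are: Alpha → 4, Beta → 1.
The maximum is 4, achieved by Alpha.

Alpha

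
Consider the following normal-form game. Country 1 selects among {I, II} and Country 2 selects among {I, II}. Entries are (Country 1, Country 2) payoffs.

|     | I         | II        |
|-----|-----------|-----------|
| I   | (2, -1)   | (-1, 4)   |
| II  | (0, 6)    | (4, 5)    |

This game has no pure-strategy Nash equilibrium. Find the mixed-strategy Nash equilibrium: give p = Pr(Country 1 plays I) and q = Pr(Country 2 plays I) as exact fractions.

p = 1/6, q = 5/7

In a mixed NE each player is indifferent between their pure strategies, so the opponent's mix sets the indifference.
Country 2 indifferent between I and II: p·(-1) + (1−p)·6 = p·4 + (1−p)·5 ⟹ 6 + (-7)p = 5 + (-1)p ⟹ p = 1/6.
Country 1 indifferent between I and II: q·2 + (1−q)·(-1) = q·0 + (1−q)·4 ⟹ (-1) + 3q = 4 + (-4)q ⟹ q = 5/7.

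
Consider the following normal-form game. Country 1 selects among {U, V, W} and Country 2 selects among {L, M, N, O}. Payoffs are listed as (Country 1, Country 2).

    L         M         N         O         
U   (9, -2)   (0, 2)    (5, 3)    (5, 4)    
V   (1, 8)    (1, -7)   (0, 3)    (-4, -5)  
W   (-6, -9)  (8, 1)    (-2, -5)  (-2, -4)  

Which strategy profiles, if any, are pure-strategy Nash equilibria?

Find each player's best response to every opponent strategy; NE are the intersections.
Country 1's best responses — vs L: U (payoff 9); vs M: W (payoff 8); vs N: U (payoff 5); vs O: U (payoff 5).
Country 2's best responses — vs U: O (payoff 4); vs V: L (payoff 8); vs W: M (payoff 1).
Mutual best responses occur at (U, O) and (W, M); at each, neither player gains by switching.

(U, O) and (W, M)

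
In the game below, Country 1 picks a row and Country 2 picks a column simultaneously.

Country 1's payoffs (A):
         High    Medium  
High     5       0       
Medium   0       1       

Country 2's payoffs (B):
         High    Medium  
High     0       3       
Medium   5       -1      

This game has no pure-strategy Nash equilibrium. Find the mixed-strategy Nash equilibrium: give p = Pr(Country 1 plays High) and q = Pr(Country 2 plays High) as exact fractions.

p = 2/3, q = 1/6

In a mixed NE each player is indifferent between their pure strategies, so the opponent's mix sets the indifference.
Country 2 indifferent between High and Medium: p·0 + (1−p)·5 = p·3 + (1−p)·(-1) ⟹ 5 + (-5)p = (-1) + 4p ⟹ p = 2/3.
Country 1 indifferent between High and Medium: q·5 + (1−q)·0 = q·0 + (1−q)·1 ⟹ 0 + 5q = 1 + (-1)q ⟹ q = 1/6.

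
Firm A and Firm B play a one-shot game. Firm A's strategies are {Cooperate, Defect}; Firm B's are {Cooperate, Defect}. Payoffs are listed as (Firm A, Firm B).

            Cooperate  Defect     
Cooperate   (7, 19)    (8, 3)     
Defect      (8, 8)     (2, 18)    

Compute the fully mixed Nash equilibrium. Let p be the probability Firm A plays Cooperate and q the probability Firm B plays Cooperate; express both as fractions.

Each player's mixing probability is pinned down by making the *other* player indifferent.
Firm B indifferent between Cooperate and Defect: p·19 + (1−p)·8 = p·3 + (1−p)·18 ⟹ 8 + 11p = 18 + (-15)p ⟹ p = 5/13.
Firm A indifferent between Cooperate and Defect: q·7 + (1−q)·8 = q·8 + (1−q)·2 ⟹ 8 + (-1)q = 2 + 6q ⟹ q = 6/7.

p = 5/13, q = 6/7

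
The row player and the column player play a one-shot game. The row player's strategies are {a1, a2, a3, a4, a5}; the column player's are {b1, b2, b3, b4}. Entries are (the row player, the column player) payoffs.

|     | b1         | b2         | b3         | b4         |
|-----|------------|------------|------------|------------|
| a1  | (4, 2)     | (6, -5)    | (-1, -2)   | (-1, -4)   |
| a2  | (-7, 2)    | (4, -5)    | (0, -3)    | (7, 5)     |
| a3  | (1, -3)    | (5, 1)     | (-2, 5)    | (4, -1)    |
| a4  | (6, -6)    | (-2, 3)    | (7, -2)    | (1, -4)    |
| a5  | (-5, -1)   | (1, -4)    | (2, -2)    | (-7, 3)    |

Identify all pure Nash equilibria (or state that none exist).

(a2, b4)

Find each player's best response to every opponent strategy; NE are the intersections.
The row player's best responses — vs b1: a4 (payoff 6); vs b2: a1 (payoff 6); vs b3: a4 (payoff 7); vs b4: a2 (payoff 7).
The column player's best responses — vs a1: b1 (payoff 2); vs a2: b4 (payoff 5); vs a3: b3 (payoff 5); vs a4: b2 (payoff 3); vs a5: b4 (payoff 3).
The only mutual best response is (a2, b4); neither player gains by switching there.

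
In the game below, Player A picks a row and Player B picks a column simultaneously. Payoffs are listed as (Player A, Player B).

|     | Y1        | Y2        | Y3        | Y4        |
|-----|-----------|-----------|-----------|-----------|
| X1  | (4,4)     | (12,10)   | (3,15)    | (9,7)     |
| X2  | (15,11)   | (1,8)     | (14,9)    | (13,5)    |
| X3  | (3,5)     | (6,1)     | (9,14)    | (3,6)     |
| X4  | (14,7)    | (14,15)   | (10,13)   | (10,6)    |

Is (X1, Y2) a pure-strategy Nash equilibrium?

No

Holding Player B at Y2: Player A gets 12 from X1 but could get 14 by switching to X4. Player A has a profitable deviation.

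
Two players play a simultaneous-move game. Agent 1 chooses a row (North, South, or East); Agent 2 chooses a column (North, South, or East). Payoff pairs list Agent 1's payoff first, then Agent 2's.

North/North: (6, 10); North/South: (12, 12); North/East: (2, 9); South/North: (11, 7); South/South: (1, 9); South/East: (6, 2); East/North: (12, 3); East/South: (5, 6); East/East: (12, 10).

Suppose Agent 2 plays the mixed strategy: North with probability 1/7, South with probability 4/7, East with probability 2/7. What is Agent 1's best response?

Compute Agent 1's expected payoff from each pure strategy against the given mix.
North: (1/7)·6 + (4/7)·12 + (2/7)·2 = 58/7
South: (1/7)·11 + (4/7)·1 + (2/7)·6 = 27/7
East: (1/7)·12 + (4/7)·5 + (2/7)·12 = 8
Highest expected payoff is 58/7, from North.

North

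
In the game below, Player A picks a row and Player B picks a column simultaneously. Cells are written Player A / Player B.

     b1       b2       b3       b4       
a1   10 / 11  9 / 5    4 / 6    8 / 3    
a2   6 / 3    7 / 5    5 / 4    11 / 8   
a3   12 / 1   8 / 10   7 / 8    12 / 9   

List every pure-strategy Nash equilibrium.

A profile is a Nash equilibrium when each player is best-responding to the other.
Player A's best responses — vs b1: a3 (payoff 12); vs b2: a1 (payoff 9); vs b3: a3 (payoff 7); vs b4: a3 (payoff 12).
Player B's best responses — vs a1: b1 (payoff 11); vs a2: b4 (payoff 8); vs a3: b2 (payoff 10).
No cell has both players best-responding. For instance, Player A's best reply to b4 is a3, but against a3 Player B prefers b2 over b4.

There is no pure-strategy Nash equilibrium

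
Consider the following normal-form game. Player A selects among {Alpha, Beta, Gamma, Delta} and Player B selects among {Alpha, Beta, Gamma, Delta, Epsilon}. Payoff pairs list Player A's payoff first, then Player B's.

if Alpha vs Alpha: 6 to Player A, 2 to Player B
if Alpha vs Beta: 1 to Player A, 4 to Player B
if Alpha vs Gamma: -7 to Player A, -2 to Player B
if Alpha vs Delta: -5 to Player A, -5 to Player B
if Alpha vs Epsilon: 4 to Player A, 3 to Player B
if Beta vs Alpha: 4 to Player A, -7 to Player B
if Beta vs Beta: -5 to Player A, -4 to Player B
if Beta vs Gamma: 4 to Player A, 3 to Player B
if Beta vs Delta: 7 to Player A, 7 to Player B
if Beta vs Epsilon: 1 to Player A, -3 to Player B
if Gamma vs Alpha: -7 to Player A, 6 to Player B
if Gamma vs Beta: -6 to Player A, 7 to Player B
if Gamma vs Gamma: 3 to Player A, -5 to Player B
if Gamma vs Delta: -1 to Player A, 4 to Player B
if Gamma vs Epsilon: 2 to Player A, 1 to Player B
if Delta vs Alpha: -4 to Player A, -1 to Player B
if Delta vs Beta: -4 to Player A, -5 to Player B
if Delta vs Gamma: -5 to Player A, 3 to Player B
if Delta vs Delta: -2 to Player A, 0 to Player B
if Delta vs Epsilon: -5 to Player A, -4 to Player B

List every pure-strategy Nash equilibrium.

Check mutual best responses: a cell is a NE iff neither player can gain by unilaterally deviating.
Player A's best responses — vs Alpha: Alpha (payoff 6); vs Beta: Alpha (payoff 1); vs Gamma: Beta (payoff 4); vs Delta: Beta (payoff 7); vs Epsilon: Alpha (payoff 4).
Player B's best responses — vs Alpha: Beta (payoff 4); vs Beta: Delta (payoff 7); vs Gamma: Beta (payoff 7); vs Delta: Gamma (payoff 3).
Mutual best responses occur at (Alpha, Beta) and (Beta, Delta); at each, neither player gains by switching.

(Alpha, Beta) and (Beta, Delta)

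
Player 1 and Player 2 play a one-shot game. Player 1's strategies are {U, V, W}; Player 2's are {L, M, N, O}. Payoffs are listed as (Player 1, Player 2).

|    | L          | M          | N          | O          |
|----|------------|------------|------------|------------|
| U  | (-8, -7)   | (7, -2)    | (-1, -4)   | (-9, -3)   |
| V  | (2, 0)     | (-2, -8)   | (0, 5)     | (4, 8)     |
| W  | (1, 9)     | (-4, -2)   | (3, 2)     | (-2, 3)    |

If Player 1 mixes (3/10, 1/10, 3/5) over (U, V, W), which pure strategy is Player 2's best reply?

L

Player 2's best reply maximizes expected payoff against the mix.
L: (3/10)·(-7) + (1/10)·0 + (3/5)·9 = 33/10
M: (3/10)·(-2) + (1/10)·(-8) + (3/5)·(-2) = -13/5
N: (3/10)·(-4) + (1/10)·5 + (3/5)·2 = 1/2
O: (3/10)·(-3) + (1/10)·8 + (3/5)·3 = 17/10
Highest expected payoff is 33/10, from L.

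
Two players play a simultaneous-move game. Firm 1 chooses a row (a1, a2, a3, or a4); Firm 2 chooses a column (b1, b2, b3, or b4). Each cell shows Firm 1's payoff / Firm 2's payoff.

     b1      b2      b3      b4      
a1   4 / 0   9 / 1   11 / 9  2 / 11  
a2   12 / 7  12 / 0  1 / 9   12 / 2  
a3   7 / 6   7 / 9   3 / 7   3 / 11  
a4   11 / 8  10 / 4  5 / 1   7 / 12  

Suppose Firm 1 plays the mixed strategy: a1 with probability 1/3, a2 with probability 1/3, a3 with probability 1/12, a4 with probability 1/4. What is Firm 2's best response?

b4

Compute Firm 2's expected payoff from each pure strategy against the given mix.
b1: (1/3)·0 + (1/3)·7 + (1/12)·6 + (1/4)·8 = 29/6
b2: (1/3)·1 + (1/3)·0 + (1/12)·9 + (1/4)·4 = 25/12
b3: (1/3)·9 + (1/3)·9 + (1/12)·7 + (1/4)·1 = 41/6
b4: (1/3)·11 + (1/3)·2 + (1/12)·11 + (1/4)·12 = 33/4
Highest expected payoff is 33/4, from b4.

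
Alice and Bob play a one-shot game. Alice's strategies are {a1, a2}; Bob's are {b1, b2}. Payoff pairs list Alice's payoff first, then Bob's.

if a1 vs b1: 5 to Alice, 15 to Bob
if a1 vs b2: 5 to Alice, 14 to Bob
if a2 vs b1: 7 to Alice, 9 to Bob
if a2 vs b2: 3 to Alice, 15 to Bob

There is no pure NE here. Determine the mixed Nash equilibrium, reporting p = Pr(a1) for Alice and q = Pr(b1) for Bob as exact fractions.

p = 6/7, q = 1/2

Each player's mixing probability is pinned down by making the *other* player indifferent.
Bob indifferent between b1 and b2: p·15 + (1−p)·9 = p·14 + (1−p)·15 ⟹ 9 + 6p = 15 + (-1)p ⟹ p = 6/7.
Alice indifferent between a1 and a2: q·5 + (1−q)·5 = q·7 + (1−q)·3 ⟹ 5 + 0q = 3 + 4q ⟹ q = 1/2.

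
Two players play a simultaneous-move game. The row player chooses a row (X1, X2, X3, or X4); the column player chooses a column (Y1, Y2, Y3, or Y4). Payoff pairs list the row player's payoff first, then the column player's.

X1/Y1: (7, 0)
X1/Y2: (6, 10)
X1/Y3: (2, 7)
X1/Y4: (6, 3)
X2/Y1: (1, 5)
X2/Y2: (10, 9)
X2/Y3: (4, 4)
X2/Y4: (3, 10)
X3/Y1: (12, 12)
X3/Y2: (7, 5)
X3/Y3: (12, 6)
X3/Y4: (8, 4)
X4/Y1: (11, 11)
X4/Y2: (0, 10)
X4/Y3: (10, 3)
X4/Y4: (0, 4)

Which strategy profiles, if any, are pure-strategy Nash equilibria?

Find each player's best response to every opponent strategy; NE are the intersections.
The row player's best responses — vs Y1: X3 (payoff 12); vs Y2: X2 (payoff 10); vs Y3: X3 (payoff 12); vs Y4: X3 (payoff 8).
The column player's best responses — vs X1: Y2 (payoff 10); vs X2: Y4 (payoff 10); vs X3: Y1 (payoff 12); vs X4: Y1 (payoff 11).
The only mutual best response is (X3, Y1); neither player gains by switching there.

(X3, Y1)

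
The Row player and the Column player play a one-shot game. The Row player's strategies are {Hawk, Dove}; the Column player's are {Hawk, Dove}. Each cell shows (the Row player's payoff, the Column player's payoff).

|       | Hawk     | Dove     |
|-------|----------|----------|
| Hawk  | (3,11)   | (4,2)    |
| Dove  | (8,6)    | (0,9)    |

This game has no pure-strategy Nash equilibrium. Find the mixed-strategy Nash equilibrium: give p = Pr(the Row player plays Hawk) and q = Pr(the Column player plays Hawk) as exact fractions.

p = 1/4, q = 4/9

In a mixed NE each player is indifferent between their pure strategies, so the opponent's mix sets the indifference.
The Column player indifferent between Hawk and Dove: p·11 + (1−p)·6 = p·2 + (1−p)·9 ⟹ 6 + 5p = 9 + (-7)p ⟹ p = 1/4.
The Row player indifferent between Hawk and Dove: q·3 + (1−q)·4 = q·8 + (1−q)·0 ⟹ 4 + (-1)q = 0 + 8q ⟹ q = 4/9.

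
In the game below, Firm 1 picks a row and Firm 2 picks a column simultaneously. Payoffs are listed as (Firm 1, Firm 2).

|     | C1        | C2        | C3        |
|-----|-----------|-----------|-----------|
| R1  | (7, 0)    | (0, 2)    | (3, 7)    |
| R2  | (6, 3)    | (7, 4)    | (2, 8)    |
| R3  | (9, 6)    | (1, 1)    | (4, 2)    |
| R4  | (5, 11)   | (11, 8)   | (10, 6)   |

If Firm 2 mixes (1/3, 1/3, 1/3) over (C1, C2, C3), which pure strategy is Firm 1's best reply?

R4

Compute Firm 1's expected payoff from each pure strategy against the given mix.
R1: (1/3)·7 + (1/3)·0 + (1/3)·3 = 10/3
R2: (1/3)·6 + (1/3)·7 + (1/3)·2 = 5
R3: (1/3)·9 + (1/3)·1 + (1/3)·4 = 14/3
R4: (1/3)·5 + (1/3)·11 + (1/3)·10 = 26/3
Highest expected payoff is 26/3, from R4.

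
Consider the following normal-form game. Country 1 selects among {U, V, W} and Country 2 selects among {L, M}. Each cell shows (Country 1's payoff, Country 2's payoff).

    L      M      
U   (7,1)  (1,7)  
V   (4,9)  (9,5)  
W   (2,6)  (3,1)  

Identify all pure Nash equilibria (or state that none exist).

A profile is a Nash equilibrium when each player is best-responding to the other.
Country 1's best responses — vs L: U (payoff 7); vs M: V (payoff 9).
Country 2's best responses — vs U: M (payoff 7); vs V: L (payoff 9); vs W: L (payoff 6).
No cell has both players best-responding. For instance, Country 1's best reply to M is V, but against V Country 2 prefers L over M.

There is no pure-strategy Nash equilibrium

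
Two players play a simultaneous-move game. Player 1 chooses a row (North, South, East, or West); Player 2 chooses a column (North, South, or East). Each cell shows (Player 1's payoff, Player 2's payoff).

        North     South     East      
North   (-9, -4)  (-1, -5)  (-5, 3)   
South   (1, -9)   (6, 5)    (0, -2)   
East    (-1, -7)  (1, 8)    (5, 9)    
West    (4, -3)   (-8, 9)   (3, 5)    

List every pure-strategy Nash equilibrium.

Find each player's best response to every opponent strategy; NE are the intersections.
Player 1's best responses — vs North: West (payoff 4); vs South: South (payoff 6); vs East: East (payoff 5).
Player 2's best responses — vs North: East (payoff 3); vs South: South (payoff 5); vs East: East (payoff 9); vs West: South (payoff 9).
Mutual best responses occur at (South, South) and (East, East); at each, neither player gains by switching.

(South, South) and (East, East)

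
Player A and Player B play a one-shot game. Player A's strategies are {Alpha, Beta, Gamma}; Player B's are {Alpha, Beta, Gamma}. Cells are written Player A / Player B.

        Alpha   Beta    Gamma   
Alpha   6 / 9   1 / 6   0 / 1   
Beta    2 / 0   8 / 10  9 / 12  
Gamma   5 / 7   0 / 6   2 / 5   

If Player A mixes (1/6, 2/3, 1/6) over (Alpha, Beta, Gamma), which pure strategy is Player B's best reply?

Compute Player B's expected payoff from each pure strategy against the given mix.
Alpha: (1/6)·9 + (2/3)·0 + (1/6)·7 = 8/3
Beta: (1/6)·6 + (2/3)·10 + (1/6)·6 = 26/3
Gamma: (1/6)·1 + (2/3)·12 + (1/6)·5 = 9
Highest expected payoff is 9, from Gamma.

Gamma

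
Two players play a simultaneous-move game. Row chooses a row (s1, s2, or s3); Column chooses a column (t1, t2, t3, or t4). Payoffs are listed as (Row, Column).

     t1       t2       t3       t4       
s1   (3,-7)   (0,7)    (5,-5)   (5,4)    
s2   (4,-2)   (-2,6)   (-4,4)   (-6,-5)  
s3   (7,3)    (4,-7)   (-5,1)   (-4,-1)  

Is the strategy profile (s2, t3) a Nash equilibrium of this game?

Holding Column at t3: Row gets -4 from s2 but could get 5 by switching to s1. Row has a profitable deviation.

No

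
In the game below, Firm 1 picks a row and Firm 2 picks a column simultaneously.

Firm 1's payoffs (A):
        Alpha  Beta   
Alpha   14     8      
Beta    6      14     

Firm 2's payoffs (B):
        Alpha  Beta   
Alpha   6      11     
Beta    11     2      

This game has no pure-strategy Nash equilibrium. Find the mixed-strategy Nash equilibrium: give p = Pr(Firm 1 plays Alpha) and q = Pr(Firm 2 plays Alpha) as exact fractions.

p = 9/14, q = 3/7

In a mixed NE each player is indifferent between their pure strategies, so the opponent's mix sets the indifference.
Firm 2 indifferent between Alpha and Beta: p·6 + (1−p)·11 = p·11 + (1−p)·2 ⟹ 11 + (-5)p = 2 + 9p ⟹ p = 9/14.
Firm 1 indifferent between Alpha and Beta: q·14 + (1−q)·8 = q·6 + (1−q)·14 ⟹ 8 + 6q = 14 + (-8)q ⟹ q = 3/7.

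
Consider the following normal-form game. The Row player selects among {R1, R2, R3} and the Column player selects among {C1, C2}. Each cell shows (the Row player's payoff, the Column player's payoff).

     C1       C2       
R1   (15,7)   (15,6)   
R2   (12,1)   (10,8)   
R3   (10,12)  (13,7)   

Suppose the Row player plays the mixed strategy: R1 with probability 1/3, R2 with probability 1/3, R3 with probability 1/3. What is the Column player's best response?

Compute the Column player's expected payoff from each pure strategy against the given mix.
C1: (1/3)·7 + (1/3)·1 + (1/3)·12 = 20/3
C2: (1/3)·6 + (1/3)·8 + (1/3)·7 = 7
Highest expected payoff is 7, from C2.

C2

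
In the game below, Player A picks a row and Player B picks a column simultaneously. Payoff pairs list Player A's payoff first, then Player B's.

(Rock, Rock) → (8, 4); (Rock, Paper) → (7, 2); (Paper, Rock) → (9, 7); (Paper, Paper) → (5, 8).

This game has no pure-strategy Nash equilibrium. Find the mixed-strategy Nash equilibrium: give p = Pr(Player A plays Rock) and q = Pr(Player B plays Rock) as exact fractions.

Each player's mixing probability is pinned down by making the *other* player indifferent.
Player B indifferent between Rock and Paper: p·4 + (1−p)·7 = p·2 + (1−p)·8 ⟹ 7 + (-3)p = 8 + (-6)p ⟹ p = 1/3.
Player A indifferent between Rock and Paper: q·8 + (1−q)·7 = q·9 + (1−q)·5 ⟹ 7 + 1q = 5 + 4q ⟹ q = 2/3.

p = 1/3, q = 2/3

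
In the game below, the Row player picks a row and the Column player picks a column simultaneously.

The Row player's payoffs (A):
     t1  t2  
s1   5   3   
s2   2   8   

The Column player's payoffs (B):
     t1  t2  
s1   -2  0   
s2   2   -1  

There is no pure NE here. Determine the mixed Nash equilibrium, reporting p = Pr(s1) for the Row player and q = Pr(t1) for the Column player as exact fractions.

In a mixed NE each player is indifferent between their pure strategies, so the opponent's mix sets the indifference.
The Column player indifferent between t1 and t2: p·(-2) + (1−p)·2 = p·0 + (1−p)·(-1) ⟹ 2 + (-4)p = (-1) + 1p ⟹ p = 3/5.
The Row player indifferent between s1 and s2: q·5 + (1−q)·3 = q·2 + (1−q)·8 ⟹ 3 + 2q = 8 + (-6)q ⟹ q = 5/8.

p = 3/5, q = 5/8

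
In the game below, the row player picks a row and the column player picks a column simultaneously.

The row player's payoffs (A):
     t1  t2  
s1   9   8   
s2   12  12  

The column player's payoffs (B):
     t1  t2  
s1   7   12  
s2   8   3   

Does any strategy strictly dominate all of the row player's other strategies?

s2

A strategy is strictly dominant if it gives the row player a strictly higher payoff than every other strategy, against every choice by the opponent.
s2 strictly dominates: vs t1: 12 > 9; vs t2: 12 > 8.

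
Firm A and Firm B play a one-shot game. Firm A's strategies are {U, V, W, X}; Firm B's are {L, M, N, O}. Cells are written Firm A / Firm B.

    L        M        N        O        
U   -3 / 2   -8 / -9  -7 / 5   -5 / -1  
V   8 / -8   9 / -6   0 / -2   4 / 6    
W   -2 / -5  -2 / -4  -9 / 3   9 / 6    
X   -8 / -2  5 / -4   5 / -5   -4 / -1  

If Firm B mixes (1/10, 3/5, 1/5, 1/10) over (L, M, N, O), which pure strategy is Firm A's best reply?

Firm A's best reply maximizes expected payoff against the mix.
U: (1/10)·(-3) + (3/5)·(-8) + (1/5)·(-7) + (1/10)·(-5) = -7
V: (1/10)·8 + (3/5)·9 + (1/5)·0 + (1/10)·4 = 33/5
W: (1/10)·(-2) + (3/5)·(-2) + (1/5)·(-9) + (1/10)·9 = -23/10
X: (1/10)·(-8) + (3/5)·5 + (1/5)·5 + (1/10)·(-4) = 14/5
Highest expected payoff is 33/5, from V.

V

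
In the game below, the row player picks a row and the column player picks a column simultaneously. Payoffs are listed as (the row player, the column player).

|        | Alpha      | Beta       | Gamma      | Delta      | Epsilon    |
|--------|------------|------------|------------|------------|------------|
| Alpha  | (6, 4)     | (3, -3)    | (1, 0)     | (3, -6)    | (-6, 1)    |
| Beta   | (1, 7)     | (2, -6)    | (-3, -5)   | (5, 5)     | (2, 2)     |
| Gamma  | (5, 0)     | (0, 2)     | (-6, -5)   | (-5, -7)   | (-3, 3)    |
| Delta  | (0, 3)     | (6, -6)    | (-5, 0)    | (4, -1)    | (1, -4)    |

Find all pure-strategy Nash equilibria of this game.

Find each player's best response to every opponent strategy; NE are the intersections.
The row player's best responses — vs Alpha: Alpha (payoff 6); vs Beta: Delta (payoff 6); vs Gamma: Alpha (payoff 1); vs Delta: Beta (payoff 5); vs Epsilon: Beta (payoff 2).
The column player's best responses — vs Alpha: Alpha (payoff 4); vs Beta: Alpha (payoff 7); vs Gamma: Epsilon (payoff 3); vs Delta: Alpha (payoff 3).
The only mutual best response is (Alpha, Alpha); neither player gains by switching there.

(Alpha, Alpha)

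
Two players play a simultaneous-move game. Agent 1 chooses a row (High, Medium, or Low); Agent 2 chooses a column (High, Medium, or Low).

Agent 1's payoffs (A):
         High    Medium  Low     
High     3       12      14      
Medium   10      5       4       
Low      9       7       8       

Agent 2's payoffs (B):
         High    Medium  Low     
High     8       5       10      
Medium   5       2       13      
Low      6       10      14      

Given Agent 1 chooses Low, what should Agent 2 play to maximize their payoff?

Low

With Agent 1 fixed at Low, Agent 2's payoffs are: High → 6, Medium → 10, Low → 14.
The maximum is 14, achieved by Low.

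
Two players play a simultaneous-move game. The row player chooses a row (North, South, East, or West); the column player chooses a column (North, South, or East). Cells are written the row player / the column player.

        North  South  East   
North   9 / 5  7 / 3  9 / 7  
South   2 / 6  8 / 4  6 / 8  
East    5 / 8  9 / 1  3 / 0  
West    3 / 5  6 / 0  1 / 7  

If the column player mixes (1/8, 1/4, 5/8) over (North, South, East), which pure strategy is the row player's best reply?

The row player's best reply maximizes expected payoff against the mix.
North: (1/8)·9 + (1/4)·7 + (5/8)·9 = 17/2
South: (1/8)·2 + (1/4)·8 + (5/8)·6 = 6
East: (1/8)·5 + (1/4)·9 + (5/8)·3 = 19/4
West: (1/8)·3 + (1/4)·6 + (5/8)·1 = 5/2
Highest expected payoff is 17/2, from North.

North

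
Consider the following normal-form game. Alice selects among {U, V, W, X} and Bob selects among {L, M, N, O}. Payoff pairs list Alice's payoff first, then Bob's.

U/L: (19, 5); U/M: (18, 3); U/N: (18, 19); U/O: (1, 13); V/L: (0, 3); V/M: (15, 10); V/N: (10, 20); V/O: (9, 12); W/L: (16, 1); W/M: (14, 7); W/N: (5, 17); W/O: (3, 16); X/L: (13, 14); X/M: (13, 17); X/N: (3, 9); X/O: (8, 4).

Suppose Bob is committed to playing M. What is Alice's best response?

With Bob fixed at M, Alice's payoffs are: U → 18, V → 15, W → 14, X → 13.
The maximum is 18, achieved by U.

U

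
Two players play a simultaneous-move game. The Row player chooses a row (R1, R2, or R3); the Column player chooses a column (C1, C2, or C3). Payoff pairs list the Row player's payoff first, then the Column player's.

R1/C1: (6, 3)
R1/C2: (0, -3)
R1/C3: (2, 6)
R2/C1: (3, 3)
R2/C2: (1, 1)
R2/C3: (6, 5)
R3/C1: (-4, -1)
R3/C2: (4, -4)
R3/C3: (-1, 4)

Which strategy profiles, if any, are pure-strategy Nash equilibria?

Find each player's best response to every opponent strategy; NE are the intersections.
The Row player's best responses — vs C1: R1 (payoff 6); vs C2: R3 (payoff 4); vs C3: R2 (payoff 6).
The Column player's best responses — vs R1: C3 (payoff 6); vs R2: C3 (payoff 5); vs R3: C3 (payoff 4).
The only mutual best response is (R2, C3); neither player gains by switching there.

(R2, C3)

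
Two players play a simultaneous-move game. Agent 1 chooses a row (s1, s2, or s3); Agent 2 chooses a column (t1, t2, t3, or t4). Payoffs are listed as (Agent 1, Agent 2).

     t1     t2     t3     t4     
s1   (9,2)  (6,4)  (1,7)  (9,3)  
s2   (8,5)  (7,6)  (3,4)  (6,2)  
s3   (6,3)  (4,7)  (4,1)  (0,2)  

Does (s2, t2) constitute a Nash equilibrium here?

Yes

Holding Agent 2 at t2: Agent 1 gets 7 from s2, versus 6 from s1, 4 from s3. No profitable deviation for Agent 1.
Holding Agent 1 at s2: Agent 2 gets 6 from t2, versus 5 from t1, 4 from t3, 2 from t4. No profitable deviation for Agent 2 either.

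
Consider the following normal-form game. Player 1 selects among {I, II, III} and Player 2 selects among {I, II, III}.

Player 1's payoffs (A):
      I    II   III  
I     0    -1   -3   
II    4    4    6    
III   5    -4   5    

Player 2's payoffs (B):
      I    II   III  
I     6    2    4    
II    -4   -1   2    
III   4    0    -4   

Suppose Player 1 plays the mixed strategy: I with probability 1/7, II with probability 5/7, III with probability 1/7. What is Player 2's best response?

Player 2's best reply maximizes expected payoff against the mix.
I: (1/7)·6 + (5/7)·(-4) + (1/7)·4 = -10/7
II: (1/7)·2 + (5/7)·(-1) + (1/7)·0 = -3/7
III: (1/7)·4 + (5/7)·2 + (1/7)·(-4) = 10/7
Highest expected payoff is 10/7, from III.

III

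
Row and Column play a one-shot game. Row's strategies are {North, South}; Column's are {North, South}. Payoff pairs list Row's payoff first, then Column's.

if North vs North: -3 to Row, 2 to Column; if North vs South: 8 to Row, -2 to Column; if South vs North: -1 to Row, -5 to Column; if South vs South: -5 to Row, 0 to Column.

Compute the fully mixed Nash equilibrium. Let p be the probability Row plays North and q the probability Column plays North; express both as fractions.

p = 5/9, q = 13/15

In a mixed NE each player is indifferent between their pure strategies, so the opponent's mix sets the indifference.
Column indifferent between North and South: p·2 + (1−p)·(-5) = p·(-2) + (1−p)·0 ⟹ (-5) + 7p = 0 + (-2)p ⟹ p = 5/9.
Row indifferent between North and South: q·(-3) + (1−q)·8 = q·(-1) + (1−q)·(-5) ⟹ 8 + (-11)q = (-5) + 4q ⟹ q = 13/15.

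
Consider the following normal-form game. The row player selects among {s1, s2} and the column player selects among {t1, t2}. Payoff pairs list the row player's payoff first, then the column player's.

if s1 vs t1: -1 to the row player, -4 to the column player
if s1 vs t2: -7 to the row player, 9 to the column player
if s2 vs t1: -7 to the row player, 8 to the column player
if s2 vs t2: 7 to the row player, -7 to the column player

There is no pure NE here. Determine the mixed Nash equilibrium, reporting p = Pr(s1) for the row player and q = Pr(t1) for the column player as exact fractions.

p = 15/28, q = 7/10

Each player's mixing probability is pinned down by making the *other* player indifferent.
The column player indifferent between t1 and t2: p·(-4) + (1−p)·8 = p·9 + (1−p)·(-7) ⟹ 8 + (-12)p = (-7) + 16p ⟹ p = 15/28.
The row player indifferent between s1 and s2: q·(-1) + (1−q)·(-7) = q·(-7) + (1−q)·7 ⟹ (-7) + 6q = 7 + (-14)q ⟹ q = 7/10.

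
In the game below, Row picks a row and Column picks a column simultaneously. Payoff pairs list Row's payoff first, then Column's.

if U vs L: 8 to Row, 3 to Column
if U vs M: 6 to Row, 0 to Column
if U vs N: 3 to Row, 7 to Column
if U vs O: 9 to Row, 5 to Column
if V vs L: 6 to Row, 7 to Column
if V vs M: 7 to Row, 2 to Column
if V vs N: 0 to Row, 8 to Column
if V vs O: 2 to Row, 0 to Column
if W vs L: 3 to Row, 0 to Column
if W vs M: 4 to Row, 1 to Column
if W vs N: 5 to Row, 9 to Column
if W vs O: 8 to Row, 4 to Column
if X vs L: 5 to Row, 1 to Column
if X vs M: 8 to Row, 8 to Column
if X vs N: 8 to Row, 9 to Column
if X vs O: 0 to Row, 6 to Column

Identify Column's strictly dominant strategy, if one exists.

A strategy is strictly dominant if it gives Column a strictly higher payoff than every other strategy, against every choice by the opponent.
N strictly dominates: vs U: 7 > each of {3, 0, 5}; vs V: 8 > each of {7, 2, 0}; vs W: 9 > each of {0, 1, 4}; vs X: 9 > each of {1, 8, 6}.

N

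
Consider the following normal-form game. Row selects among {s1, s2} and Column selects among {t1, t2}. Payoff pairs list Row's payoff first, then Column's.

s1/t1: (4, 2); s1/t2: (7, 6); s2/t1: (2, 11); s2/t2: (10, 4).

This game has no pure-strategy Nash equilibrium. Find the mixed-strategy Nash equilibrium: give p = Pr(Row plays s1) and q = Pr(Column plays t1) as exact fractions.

In a mixed NE each player is indifferent between their pure strategies, so the opponent's mix sets the indifference.
Column indifferent between t1 and t2: p·2 + (1−p)·11 = p·6 + (1−p)·4 ⟹ 11 + (-9)p = 4 + 2p ⟹ p = 7/11.
Row indifferent between s1 and s2: q·4 + (1−q)·7 = q·2 + (1−q)·10 ⟹ 7 + (-3)q = 10 + (-8)q ⟹ q = 3/5.

p = 7/11, q = 3/5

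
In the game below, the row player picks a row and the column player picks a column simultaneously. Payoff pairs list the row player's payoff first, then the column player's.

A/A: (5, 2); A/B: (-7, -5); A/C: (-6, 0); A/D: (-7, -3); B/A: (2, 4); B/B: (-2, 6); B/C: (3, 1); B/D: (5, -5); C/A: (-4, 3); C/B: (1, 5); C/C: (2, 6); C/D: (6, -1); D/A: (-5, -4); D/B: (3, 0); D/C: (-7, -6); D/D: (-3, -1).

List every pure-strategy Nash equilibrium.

(A, A) and (D, B)

Find each player's best response to every opponent strategy; NE are the intersections.
The row player's best responses — vs A: A (payoff 5); vs B: D (payoff 3); vs C: B (payoff 3); vs D: C (payoff 6).
The column player's best responses — vs A: A (payoff 2); vs B: B (payoff 6); vs C: C (payoff 6); vs D: B (payoff 0).
Mutual best responses occur at (A, A) and (D, B); at each, neither player gains by switching.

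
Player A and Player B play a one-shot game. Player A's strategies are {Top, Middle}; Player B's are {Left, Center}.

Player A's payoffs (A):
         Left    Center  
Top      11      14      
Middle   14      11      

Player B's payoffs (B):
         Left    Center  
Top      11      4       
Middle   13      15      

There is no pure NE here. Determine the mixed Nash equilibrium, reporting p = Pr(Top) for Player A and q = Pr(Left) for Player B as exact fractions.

In a mixed NE each player is indifferent between their pure strategies, so the opponent's mix sets the indifference.
Player B indifferent between Left and Center: p·11 + (1−p)·13 = p·4 + (1−p)·15 ⟹ 13 + (-2)p = 15 + (-11)p ⟹ p = 2/9.
Player A indifferent between Top and Middle: q·11 + (1−q)·14 = q·14 + (1−q)·11 ⟹ 14 + (-3)q = 11 + 3q ⟹ q = 1/2.

p = 2/9, q = 1/2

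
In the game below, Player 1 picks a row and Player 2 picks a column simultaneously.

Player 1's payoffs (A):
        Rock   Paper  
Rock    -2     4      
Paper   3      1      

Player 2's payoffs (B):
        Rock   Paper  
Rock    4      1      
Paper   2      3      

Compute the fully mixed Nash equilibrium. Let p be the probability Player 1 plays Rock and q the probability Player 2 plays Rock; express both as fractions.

p = 1/4, q = 3/8

In a mixed NE each player is indifferent between their pure strategies, so the opponent's mix sets the indifference.
Player 2 indifferent between Rock and Paper: p·4 + (1−p)·2 = p·1 + (1−p)·3 ⟹ 2 + 2p = 3 + (-2)p ⟹ p = 1/4.
Player 1 indifferent between Rock and Paper: q·(-2) + (1−q)·4 = q·3 + (1−q)·1 ⟹ 4 + (-6)q = 1 + 2q ⟹ q = 3/8.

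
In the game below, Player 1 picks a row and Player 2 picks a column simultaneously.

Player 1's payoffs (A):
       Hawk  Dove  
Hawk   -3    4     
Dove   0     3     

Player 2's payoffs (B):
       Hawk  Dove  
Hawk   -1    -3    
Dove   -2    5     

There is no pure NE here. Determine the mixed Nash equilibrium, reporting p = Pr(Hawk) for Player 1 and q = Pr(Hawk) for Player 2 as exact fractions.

p = 7/9, q = 1/4

In a mixed NE each player is indifferent between their pure strategies, so the opponent's mix sets the indifference.
Player 2 indifferent between Hawk and Dove: p·(-1) + (1−p)·(-2) = p·(-3) + (1−p)·5 ⟹ (-2) + 1p = 5 + (-8)p ⟹ p = 7/9.
Player 1 indifferent between Hawk and Dove: q·(-3) + (1−q)·4 = q·0 + (1−q)·3 ⟹ 4 + (-7)q = 3 + (-3)q ⟹ q = 1/4.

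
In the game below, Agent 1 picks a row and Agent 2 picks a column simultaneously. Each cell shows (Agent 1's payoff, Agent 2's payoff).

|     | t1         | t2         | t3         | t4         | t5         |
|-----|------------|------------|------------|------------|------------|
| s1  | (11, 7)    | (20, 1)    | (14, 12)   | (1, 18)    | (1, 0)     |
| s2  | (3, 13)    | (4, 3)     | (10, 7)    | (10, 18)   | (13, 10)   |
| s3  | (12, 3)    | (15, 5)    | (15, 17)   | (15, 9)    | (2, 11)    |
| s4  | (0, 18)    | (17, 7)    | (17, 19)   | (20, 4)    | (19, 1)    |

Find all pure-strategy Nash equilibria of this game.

Check mutual best responses: a cell is a NE iff neither player can gain by unilaterally deviating.
Agent 1's best responses — vs t1: s3 (payoff 12); vs t2: s1 (payoff 20); vs t3: s4 (payoff 17); vs t4: s4 (payoff 20); vs t5: s4 (payoff 19).
Agent 2's best responses — vs s1: t4 (payoff 18); vs s2: t4 (payoff 18); vs s3: t3 (payoff 17); vs s4: t3 (payoff 19).
The only mutual best response is (s4, t3); neither player gains by switching there.

(s4, t3)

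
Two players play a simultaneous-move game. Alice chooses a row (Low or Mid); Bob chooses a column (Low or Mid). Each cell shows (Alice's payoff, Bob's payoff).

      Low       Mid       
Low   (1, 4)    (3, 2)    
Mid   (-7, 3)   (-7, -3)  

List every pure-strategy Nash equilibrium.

A profile is a Nash equilibrium when each player is best-responding to the other.
Alice's best responses — vs Low: Low (payoff 1); vs Mid: Low (payoff 3).
Bob's best responses — vs Low: Low (payoff 4); vs Mid: Low (payoff 3).
The only mutual best response is (Low, Low); neither player gains by switching there.

(Low, Low)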